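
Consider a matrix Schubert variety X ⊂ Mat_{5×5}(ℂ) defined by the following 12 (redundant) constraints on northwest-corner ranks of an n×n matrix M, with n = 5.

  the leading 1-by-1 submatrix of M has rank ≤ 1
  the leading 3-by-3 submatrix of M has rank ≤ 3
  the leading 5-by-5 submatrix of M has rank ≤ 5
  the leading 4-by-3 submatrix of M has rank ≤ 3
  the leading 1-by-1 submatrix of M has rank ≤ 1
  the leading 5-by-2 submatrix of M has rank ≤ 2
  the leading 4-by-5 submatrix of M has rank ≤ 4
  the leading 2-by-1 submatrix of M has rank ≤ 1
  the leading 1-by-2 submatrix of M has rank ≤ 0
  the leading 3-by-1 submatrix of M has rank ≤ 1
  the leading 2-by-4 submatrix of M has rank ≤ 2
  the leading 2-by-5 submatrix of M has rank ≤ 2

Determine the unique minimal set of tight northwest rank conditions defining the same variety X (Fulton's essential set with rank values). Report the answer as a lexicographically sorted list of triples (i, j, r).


The tightest implied rank at each (i,j), from the 12 conditions:

  R[1]: 0 0 1 1 1
  R[2]: 1 1 2 2 2
  R[3]: 1 2 3 3 3
  R[4]: 1 2 3 4 4
  R[5]: 1 2 3 4 5

so w = (3, 1, 2, 4, 5).

Rothe diagram D(w) (2 cells), 1 SE-corner (essential condition):

[(1, 2, 0)]


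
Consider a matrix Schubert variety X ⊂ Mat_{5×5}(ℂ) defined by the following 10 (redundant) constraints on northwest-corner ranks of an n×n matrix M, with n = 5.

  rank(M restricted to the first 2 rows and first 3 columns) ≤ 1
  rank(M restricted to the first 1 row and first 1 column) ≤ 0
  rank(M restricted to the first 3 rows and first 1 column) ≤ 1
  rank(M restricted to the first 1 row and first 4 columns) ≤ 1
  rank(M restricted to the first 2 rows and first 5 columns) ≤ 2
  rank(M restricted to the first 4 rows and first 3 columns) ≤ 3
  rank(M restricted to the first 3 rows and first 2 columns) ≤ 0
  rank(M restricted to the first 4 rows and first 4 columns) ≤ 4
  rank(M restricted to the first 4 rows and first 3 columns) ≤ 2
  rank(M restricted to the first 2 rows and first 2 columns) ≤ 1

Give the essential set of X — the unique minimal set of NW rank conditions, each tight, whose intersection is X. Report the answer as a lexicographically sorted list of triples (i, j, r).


Reconstructing r_w from the 10 given conditions:

  i=1: 0 | 0 | 1 | 1 | 1
  i=2: 0 | 0 | 1 | 2 | 2
  i=3: 0 | 0 | 1 | 2 | 3
  i=4: 1 | 1 | 2 | 3 | 4
  i=5: 1 | 2 | 3 | 4 | 5

so w = (3, 4, 5, 1, 2).

Rothe diagram D(w) (6 cells), 1 SE-corner (essential condition):

[(3, 2, 0)]


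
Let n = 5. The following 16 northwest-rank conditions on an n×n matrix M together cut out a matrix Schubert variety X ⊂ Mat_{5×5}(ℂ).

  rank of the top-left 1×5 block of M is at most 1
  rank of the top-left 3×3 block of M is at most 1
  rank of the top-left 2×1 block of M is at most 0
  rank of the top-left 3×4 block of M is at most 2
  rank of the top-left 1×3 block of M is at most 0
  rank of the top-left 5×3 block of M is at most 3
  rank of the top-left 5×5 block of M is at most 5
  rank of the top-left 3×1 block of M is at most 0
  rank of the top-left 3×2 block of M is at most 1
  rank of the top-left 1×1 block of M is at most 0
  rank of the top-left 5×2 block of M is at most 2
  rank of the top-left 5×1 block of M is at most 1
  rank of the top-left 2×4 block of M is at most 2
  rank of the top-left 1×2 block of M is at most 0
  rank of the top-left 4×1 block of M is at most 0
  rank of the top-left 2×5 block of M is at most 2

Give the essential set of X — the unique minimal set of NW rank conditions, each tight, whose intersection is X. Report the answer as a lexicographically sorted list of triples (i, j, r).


Recovering R(i,j) via the rank-extension bound from the 16 conditions:

  0 0 0 1 1
  0 1 1 2 2
  0 1 1 2 3
  0 1 2 3 4
  1 2 3 4 5

second differences of R give the permutation w = (4, 2, 5, 3, 1).

ℓ(w)=7; the 3 essential cells (i,j,r):

[(1, 3, 0), (3, 3, 1), (4, 1, 0)]


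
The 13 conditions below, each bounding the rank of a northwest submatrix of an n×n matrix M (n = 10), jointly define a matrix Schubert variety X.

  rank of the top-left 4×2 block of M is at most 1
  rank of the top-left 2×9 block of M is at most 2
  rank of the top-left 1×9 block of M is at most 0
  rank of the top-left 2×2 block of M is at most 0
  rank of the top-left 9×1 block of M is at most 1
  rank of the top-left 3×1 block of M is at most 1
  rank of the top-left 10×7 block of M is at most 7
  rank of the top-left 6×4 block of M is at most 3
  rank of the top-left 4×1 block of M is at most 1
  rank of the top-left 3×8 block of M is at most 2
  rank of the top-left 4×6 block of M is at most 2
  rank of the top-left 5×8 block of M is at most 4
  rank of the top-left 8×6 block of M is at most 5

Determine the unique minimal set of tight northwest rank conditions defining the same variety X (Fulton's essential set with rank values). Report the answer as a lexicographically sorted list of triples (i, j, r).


Reconstructing r_w from the 13 given conditions:

  R[1]: 0 0 0 0 0 0 0 0 0 1
  R[2]: 0 0 1 1 1 1 1 1 1 2
  R[3]: 1 1 2 2 2 2 2 2 2 3
  R[4]: 1 1 2 2 2 2 3 3 3 4
  R[5]: 1 2 3 3 3 3 4 4 4 5
  R[6]: 1 2 3 3 4 4 5 5 5 6
  R[7]: 1 2 3 4 5 5 6 6 6 7
  R[8]: 1 2 3 4 5 5 6 7 7 8
  R[9]: 1 2 3 4 5 6 7 8 8 9
  R[10]: 1 2 3 4 5 6 7 8 9 10

second differences of R give the permutation w = (10, 3, 1, 7, 2, 5, 4, 8, 6, 9).

6 SE-corners of the 17-cell Rothe diagram give Ess(w):

[(1, 9, 0), (2, 2, 0), (4, 2, 1), (4, 6, 2), (6, 4, 3), (8, 6, 5)]


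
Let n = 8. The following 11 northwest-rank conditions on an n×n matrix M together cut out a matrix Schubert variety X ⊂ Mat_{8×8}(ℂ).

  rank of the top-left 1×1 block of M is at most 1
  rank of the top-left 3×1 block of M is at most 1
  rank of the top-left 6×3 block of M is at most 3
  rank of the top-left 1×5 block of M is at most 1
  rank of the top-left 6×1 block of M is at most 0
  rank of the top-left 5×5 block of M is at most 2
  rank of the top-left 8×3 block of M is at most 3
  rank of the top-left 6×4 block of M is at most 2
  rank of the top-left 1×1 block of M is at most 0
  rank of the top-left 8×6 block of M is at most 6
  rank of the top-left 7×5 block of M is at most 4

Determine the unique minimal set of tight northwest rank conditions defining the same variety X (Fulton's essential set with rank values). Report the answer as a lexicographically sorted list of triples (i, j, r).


Rank table r_w(8×8) implied by the 11 constraints:

  row 1: 0, 1, 1, 1, 1, 1, 1, 1
  row 2: 0, 1, 2, 2, 2, 2, 2, 2
  row 3: 0, 1, 2, 2, 2, 3, 3, 3
  row 4: 0, 1, 2, 2, 2, 3, 4, 4
  row 5: 0, 1, 2, 2, 2, 3, 4, 5
  row 6: 0, 1, 2, 2, 3, 4, 5, 6
  row 7: 1, 2, 3, 3, 4, 5, 6, 7
  row 8: 1, 2, 3, 4, 5, 6, 7, 8

so w = (2, 3, 6, 7, 8, 5, 1, 4).

ℓ(w)=13; the 3 essential cells (i,j,r):

[(5, 5, 2), (6, 1, 0), (6, 4, 2)]


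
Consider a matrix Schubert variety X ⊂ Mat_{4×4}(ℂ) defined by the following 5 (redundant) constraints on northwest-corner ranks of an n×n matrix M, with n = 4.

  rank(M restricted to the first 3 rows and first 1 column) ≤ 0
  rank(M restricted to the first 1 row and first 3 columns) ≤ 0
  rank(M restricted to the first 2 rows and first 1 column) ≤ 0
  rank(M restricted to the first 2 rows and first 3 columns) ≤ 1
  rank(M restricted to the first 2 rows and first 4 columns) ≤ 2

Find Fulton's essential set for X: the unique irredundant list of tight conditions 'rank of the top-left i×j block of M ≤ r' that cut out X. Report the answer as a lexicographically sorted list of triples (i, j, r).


Rank table r_w(4×4) implied by the 5 constraints:

  i=1: 0, 0, 0, 1
  i=2: 0, 1, 1, 2
  i=3: 0, 1, 2, 3
  i=4: 1, 2, 3, 4

reading off 1-entries of Δ²R: w = (4, 2, 3, 1).

ℓ(w)=5; the 2 essential cells (i,j,r):

[(1, 3, 0), (3, 1, 0)]


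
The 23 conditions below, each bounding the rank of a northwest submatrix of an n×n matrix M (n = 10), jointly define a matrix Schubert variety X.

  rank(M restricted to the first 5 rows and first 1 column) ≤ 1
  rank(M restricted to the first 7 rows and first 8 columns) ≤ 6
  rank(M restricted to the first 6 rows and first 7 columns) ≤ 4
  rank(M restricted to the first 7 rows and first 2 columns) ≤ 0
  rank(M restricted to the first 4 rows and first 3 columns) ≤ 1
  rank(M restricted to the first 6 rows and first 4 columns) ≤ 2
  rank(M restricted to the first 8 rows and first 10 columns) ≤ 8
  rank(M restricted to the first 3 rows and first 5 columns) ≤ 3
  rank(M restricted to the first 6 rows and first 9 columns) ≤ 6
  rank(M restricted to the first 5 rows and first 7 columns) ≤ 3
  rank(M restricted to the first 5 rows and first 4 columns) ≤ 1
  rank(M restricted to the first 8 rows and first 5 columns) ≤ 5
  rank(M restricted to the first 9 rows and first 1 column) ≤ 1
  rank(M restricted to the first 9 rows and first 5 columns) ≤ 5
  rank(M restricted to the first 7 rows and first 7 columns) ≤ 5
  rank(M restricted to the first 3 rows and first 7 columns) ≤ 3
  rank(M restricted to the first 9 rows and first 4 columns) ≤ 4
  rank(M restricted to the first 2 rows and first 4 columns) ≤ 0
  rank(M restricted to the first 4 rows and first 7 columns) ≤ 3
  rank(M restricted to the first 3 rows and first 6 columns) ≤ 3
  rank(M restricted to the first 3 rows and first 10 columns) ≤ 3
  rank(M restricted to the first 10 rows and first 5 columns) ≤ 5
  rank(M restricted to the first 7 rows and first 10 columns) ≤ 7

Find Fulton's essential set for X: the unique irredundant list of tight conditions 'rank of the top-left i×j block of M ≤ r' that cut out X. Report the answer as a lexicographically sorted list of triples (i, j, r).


Rank table r_w(10×10) implied by the 23 constraints:

  0 0 0 0 1 1 1 1 1 1
  0 0 0 0 1 2 2 2 2 2
  0 0 1 1 2 3 3 3 3 3
  0 0 1 1 2 3 3 4 4 4
  0 0 1 1 2 3 3 4 5 5
  0 0 1 2 3 4 4 5 6 6
  0 0 1 2 3 4 5 6 7 7
  1 1 2 3 4 5 6 7 8 8
  1 2 3 4 5 6 7 8 9 9
  1 2 3 4 5 6 7 8 9 10

giving w = (5, 6, 3, 8, 9, 4, 7, 1, 2, 10) via Δ²R.

4 SE-corners of the 22-cell Rothe diagram give Ess(w):

[(2, 4, 0), (5, 4, 1), (5, 7, 3), (7, 2, 0)]


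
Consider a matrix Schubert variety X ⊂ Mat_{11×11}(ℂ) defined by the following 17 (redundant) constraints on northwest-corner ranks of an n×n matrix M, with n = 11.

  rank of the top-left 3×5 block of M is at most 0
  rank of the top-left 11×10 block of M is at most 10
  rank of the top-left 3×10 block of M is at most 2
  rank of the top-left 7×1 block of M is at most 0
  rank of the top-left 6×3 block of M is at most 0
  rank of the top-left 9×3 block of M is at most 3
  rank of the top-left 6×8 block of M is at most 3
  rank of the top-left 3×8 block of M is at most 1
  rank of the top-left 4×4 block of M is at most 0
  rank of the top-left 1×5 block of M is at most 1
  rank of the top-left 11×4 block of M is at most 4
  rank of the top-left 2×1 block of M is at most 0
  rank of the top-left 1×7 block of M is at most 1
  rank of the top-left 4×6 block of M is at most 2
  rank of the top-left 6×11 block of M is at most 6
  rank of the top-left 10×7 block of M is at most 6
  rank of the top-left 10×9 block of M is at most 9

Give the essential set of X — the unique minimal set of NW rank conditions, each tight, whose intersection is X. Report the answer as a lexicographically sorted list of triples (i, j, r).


The tightest implied rank at each (i,j), from the 17 conditions:

  row 1: 0  0  0  0  0  1  1  1  1  1  1
  row 2: 0  0  0  0  0  1  1  1  2  2  2
  row 3: 0  0  0  0  0  1  1  1  2  2  3
  row 4: 0  0  0  0  1  2  2  2  3  3  4
  row 5: 0  0  0  1  2  3  3  3  4  4  5
  row 6: 0  0  0  1  2  3  3  3  4  5  6
  row 7: 0  1  1  2  3  4  4  4  5  6  7
  row 8: 1  2  2  3  4  5  5  5  6  7  8
  row 9: 1  2  3  4  5  6  6  6  7  8  9
  row 10: 1  2  3  4  5  6  6  7  8  9  10
  row 11: 1  2  3  4  5  6  7  8  9  10  11

so w = (6, 9, 11, 5, 4, 10, 2, 1, 3, 8, 7).

Rothe diagram D(w) (34 cells), 8 SE-corners (essential conditions):

[(3, 5, 0), (3, 8, 1), (3, 10, 2), (4, 4, 0), (6, 3, 0), (6, 8, 3), (7, 1, 0), (10, 7, 6)]


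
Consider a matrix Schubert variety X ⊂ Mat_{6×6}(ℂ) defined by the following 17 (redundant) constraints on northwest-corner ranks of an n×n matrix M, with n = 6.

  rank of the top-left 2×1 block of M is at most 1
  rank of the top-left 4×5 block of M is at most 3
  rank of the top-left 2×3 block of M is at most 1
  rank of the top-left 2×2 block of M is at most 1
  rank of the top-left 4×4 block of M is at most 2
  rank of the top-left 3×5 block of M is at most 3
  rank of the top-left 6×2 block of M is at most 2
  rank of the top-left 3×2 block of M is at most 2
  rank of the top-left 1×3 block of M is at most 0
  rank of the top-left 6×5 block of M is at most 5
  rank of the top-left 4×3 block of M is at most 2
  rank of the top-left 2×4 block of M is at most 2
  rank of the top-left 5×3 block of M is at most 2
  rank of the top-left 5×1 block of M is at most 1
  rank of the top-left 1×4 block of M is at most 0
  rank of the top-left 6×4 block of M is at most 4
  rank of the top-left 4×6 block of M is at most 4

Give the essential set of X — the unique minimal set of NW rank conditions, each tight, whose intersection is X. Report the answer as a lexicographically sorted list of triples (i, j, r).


Rank table r_w(6×6) implied by the 17 constraints:

  i=1: 0 | 0 | 0 | 0 | 1 | 1
  i=2: 1 | 1 | 1 | 1 | 2 | 2
  i=3: 1 | 2 | 2 | 2 | 3 | 3
  i=4: 1 | 2 | 2 | 2 | 3 | 4
  i=5: 1 | 2 | 2 | 3 | 4 | 5
  i=6: 1 | 2 | 3 | 4 | 5 | 6

giving w = (5, 1, 2, 6, 4, 3) via Δ²R.

|D(w)|=7, |Ess(w)|=3:

[(1, 4, 0), (4, 4, 2), (5, 3, 2)]


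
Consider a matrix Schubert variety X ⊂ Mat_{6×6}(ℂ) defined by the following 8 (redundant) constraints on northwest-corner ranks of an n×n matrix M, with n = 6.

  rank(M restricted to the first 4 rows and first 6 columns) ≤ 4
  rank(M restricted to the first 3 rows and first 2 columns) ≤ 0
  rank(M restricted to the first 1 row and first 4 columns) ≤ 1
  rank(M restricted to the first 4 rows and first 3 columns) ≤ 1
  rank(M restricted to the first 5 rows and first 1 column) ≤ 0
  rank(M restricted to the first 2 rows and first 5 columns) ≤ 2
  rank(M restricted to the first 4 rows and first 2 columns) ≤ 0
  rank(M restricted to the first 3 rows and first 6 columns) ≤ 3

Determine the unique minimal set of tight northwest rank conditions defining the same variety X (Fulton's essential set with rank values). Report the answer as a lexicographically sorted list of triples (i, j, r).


The tightest implied rank at each (i,j), from the 8 conditions:

  row 1: 0 0 1 1 1 1
  row 2: 0 0 1 2 2 2
  row 3: 0 0 1 2 3 3
  row 4: 0 0 1 2 3 4
  row 5: 0 1 2 3 4 5
  row 6: 1 2 3 4 5 6

hence w(1..6) = (3, 4, 5, 6, 2, 1).

Fulton essential set (2 of the 9 Rothe cells):

[(4, 2, 0), (5, 1, 0)]


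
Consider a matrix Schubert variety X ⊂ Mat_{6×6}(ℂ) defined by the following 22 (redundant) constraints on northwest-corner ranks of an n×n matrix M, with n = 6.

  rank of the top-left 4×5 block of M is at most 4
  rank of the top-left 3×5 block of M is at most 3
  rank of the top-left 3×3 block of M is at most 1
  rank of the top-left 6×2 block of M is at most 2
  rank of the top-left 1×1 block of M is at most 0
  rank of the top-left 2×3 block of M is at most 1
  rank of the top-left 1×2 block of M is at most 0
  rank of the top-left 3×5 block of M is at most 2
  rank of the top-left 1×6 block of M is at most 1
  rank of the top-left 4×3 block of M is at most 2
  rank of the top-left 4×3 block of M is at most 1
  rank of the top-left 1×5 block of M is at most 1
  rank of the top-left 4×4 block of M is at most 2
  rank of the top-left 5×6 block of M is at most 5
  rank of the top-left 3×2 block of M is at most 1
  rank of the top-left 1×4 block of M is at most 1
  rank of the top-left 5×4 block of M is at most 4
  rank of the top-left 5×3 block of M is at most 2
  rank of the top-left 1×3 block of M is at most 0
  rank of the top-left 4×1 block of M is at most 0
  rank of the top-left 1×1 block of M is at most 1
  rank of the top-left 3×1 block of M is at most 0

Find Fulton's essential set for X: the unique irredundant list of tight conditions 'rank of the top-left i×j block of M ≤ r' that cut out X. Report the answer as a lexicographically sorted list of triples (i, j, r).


Computing R[i][j] = min implied NW-rank bound (n=6, 22 conditions):

  0 | 0 | 0 | 1 | 1 | 1
  0 | 1 | 1 | 2 | 2 | 2
  0 | 1 | 1 | 2 | 2 | 3
  0 | 1 | 1 | 2 | 3 | 4
  1 | 2 | 2 | 3 | 4 | 5
  1 | 2 | 3 | 4 | 5 | 6

second differences of R give the permutation w = (4, 2, 6, 5, 1, 3).

|D(w)|=9, |Ess(w)|=4:

[(1, 3, 0), (3, 5, 2), (4, 1, 0), (4, 3, 1)]


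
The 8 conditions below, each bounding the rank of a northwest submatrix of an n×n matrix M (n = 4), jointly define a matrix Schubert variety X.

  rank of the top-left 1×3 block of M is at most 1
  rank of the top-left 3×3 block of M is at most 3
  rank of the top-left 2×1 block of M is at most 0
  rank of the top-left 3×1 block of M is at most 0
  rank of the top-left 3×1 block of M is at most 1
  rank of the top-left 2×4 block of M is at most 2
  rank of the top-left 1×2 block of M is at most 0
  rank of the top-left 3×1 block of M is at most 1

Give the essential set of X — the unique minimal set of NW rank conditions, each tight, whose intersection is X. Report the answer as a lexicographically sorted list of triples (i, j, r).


Computing R[i][j] = min implied NW-rank bound (n=4, 8 conditions):

  row 1: 0 | 0 | 1 | 1
  row 2: 0 | 1 | 2 | 2
  row 3: 0 | 1 | 2 | 3
  row 4: 1 | 2 | 3 | 4

hence w(1..4) = (3, 2, 4, 1).

|D(w)|=4, |Ess(w)|=2:

[(1, 2, 0), (3, 1, 0)]


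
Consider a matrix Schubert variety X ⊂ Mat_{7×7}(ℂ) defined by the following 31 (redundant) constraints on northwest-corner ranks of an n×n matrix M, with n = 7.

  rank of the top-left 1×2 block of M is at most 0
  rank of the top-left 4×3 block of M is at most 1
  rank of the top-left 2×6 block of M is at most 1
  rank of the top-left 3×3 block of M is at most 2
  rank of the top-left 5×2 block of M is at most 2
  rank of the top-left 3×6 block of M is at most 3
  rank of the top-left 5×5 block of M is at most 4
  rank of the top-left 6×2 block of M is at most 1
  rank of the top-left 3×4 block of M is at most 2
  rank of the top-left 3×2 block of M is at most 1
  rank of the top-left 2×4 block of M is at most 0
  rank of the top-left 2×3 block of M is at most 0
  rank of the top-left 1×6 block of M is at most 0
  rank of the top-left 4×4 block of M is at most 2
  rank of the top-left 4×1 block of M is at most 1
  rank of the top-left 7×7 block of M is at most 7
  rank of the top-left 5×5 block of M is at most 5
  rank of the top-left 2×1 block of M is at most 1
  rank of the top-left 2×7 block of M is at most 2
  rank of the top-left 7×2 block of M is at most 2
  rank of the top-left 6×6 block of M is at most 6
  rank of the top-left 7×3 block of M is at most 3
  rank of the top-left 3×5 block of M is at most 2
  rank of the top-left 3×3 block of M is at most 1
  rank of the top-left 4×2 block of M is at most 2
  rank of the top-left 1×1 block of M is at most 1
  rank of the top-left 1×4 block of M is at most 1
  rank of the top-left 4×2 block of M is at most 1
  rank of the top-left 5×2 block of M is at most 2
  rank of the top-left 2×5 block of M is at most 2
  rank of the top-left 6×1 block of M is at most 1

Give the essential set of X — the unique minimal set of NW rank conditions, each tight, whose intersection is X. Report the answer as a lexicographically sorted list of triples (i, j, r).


Rank table r_w(7×7) implied by the 31 constraints:

  row 1: 0  0  0  0  0  0  1
  row 2: 0  0  0  0  1  1  2
  row 3: 1  1  1  1  2  2  3
  row 4: 1  1  1  2  3  3  4
  row 5: 1  1  2  3  4  4  5
  row 6: 1  1  2  3  4  5  6
  row 7: 1  2  3  4  5  6  7

second differences of R give the permutation w = (7, 5, 1, 4, 3, 6, 2).

Rothe diagram D(w) (14 cells), 4 SE-corners (essential conditions):

[(1, 6, 0), (2, 4, 0), (4, 3, 1), (6, 2, 1)]


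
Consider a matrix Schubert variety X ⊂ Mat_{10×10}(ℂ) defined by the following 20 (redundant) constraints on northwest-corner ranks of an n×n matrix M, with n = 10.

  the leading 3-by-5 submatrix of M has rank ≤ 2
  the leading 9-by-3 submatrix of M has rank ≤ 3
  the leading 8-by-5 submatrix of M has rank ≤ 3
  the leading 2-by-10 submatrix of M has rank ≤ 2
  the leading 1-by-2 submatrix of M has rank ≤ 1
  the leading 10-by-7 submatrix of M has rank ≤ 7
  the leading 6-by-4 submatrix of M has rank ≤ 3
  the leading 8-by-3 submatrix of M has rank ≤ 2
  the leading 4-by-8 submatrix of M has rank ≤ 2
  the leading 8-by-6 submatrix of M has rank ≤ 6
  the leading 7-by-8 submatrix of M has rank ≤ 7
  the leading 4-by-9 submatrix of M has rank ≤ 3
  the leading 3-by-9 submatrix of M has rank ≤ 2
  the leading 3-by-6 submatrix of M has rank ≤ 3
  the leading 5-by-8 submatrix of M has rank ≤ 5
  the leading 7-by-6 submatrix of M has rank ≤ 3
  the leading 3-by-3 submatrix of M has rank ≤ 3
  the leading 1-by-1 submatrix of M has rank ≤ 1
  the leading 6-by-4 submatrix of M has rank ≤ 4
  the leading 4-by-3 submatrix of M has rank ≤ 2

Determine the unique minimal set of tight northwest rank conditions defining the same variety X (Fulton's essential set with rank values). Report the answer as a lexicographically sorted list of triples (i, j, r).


Rank table r_w(10×10) implied by the 20 constraints:

  row 1: 1 | 1 | 1 | 1 | 1 | 1 | 1 | 1 | 1 | 1
  row 2: 1 | 2 | 2 | 2 | 2 | 2 | 2 | 2 | 2 | 2
  row 3: 1 | 2 | 2 | 2 | 2 | 2 | 2 | 2 | 2 | 3
  row 4: 1 | 2 | 2 | 2 | 2 | 2 | 2 | 2 | 3 | 4
  row 5: 1 | 2 | 2 | 3 | 3 | 3 | 3 | 3 | 4 | 5
  row 6: 1 | 2 | 2 | 3 | 3 | 3 | 4 | 4 | 5 | 6
  row 7: 1 | 2 | 2 | 3 | 3 | 3 | 4 | 5 | 6 | 7
  row 8: 1 | 2 | 2 | 3 | 3 | 4 | 5 | 6 | 7 | 8
  row 9: 1 | 2 | 3 | 4 | 4 | 5 | 6 | 7 | 8 | 9
  row 10: 1 | 2 | 3 | 4 | 5 | 6 | 7 | 8 | 9 | 10

reading off 1-entries of Δ²R: w = (1, 2, 10, 9, 4, 7, 8, 6, 3, 5).

|D(w)|=22, |Ess(w)|=5:

[(3, 9, 2), (4, 8, 2), (7, 6, 3), (8, 3, 2), (8, 5, 3)]


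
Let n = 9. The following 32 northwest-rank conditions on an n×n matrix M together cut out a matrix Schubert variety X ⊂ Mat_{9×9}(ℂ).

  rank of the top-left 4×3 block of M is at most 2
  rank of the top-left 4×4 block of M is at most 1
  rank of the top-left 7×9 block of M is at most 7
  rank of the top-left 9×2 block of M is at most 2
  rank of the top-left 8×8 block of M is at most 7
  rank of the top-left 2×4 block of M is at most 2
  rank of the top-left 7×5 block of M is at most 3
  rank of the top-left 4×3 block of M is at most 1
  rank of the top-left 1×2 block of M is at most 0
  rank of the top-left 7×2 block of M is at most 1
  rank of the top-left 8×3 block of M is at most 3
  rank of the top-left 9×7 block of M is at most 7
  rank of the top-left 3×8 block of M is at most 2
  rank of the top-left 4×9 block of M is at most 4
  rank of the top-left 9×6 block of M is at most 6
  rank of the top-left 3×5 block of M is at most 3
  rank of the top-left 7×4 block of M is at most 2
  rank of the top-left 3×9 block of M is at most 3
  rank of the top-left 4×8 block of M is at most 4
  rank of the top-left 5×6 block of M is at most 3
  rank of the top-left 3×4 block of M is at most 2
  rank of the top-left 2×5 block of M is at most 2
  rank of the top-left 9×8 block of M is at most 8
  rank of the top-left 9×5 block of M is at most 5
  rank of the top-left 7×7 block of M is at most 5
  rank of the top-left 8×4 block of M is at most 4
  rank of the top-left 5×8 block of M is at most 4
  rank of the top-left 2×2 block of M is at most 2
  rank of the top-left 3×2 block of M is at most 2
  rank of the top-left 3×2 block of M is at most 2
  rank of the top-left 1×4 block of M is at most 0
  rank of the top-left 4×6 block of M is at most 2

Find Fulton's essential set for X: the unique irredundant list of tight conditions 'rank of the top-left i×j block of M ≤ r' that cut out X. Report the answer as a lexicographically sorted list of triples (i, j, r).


Rank table r_w(9×9) implied by the 32 constraints:

  row 1: 0 0 0 0 1 1 1 1 1
  row 2: 1 1 1 1 2 2 2 2 2
  row 3: 1 1 1 1 2 2 2 2 3
  row 4: 1 1 1 1 2 2 3 3 4
  row 5: 1 1 2 2 3 3 4 4 5
  row 6: 1 1 2 2 3 4 5 5 6
  row 7: 1 1 2 2 3 4 5 6 7
  row 8: 1 2 3 3 4 5 6 7 8
  row 9: 1 2 3 4 5 6 7 8 9

hence w(1..9) = (5, 1, 9, 7, 3, 6, 8, 2, 4).

Rothe diagram D(w) (19 cells), 6 SE-corners (essential conditions):

[(1, 4, 0), (3, 8, 2), (4, 4, 1), (4, 6, 2), (7, 2, 1), (7, 4, 2)]


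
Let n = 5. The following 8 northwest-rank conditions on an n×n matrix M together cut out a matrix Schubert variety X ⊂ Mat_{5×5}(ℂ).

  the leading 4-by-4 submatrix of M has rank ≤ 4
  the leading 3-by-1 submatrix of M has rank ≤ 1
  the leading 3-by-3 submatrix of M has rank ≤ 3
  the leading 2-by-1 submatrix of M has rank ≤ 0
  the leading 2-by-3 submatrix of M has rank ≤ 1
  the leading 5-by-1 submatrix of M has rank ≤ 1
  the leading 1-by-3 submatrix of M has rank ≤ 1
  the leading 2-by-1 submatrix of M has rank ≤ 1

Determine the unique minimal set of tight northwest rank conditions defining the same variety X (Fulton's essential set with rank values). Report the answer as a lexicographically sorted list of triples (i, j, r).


The tightest implied rank at each (i,j), from the 8 conditions:

  row 1: 0 1 1 1 1
  row 2: 0 1 1 2 2
  row 3: 1 2 2 3 3
  row 4: 1 2 3 4 4
  row 5: 1 2 3 4 5

second differences of R give the permutation w = (2, 4, 1, 3, 5).

Fulton essential set (2 of the 3 Rothe cells):

[(2, 1, 0), (2, 3, 1)]


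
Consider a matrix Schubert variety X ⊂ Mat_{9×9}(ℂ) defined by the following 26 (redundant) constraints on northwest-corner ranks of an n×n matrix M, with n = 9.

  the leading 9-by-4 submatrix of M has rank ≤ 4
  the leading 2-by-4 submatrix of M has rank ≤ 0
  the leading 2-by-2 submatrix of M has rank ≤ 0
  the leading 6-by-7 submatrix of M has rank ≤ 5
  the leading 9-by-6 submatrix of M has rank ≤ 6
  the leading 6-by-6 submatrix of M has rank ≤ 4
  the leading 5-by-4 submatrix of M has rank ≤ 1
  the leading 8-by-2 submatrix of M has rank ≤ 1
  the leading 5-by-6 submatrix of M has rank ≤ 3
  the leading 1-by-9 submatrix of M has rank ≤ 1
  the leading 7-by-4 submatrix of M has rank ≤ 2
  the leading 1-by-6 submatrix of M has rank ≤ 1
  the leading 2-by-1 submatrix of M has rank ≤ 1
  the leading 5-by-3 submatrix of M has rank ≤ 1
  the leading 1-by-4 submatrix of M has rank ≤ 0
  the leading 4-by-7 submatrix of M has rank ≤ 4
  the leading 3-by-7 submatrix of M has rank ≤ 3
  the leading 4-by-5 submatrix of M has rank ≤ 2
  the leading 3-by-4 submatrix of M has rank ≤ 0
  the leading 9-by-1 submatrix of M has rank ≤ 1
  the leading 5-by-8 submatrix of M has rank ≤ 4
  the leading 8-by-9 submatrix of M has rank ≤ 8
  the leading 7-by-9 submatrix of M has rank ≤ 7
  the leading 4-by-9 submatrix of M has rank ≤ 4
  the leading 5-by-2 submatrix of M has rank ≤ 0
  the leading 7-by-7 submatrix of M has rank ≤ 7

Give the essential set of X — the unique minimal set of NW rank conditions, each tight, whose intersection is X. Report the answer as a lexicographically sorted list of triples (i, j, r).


Computing R[i][j] = min implied NW-rank bound (n=9, 26 conditions):

  row 1: 0, 0, 0, 0, 1, 1, 1, 1, 1
  row 2: 0, 0, 0, 0, 1, 2, 2, 2, 2
  row 3: 0, 0, 0, 0, 1, 2, 3, 3, 3
  row 4: 0, 0, 1, 1, 2, 3, 4, 4, 4
  row 5: 0, 0, 1, 1, 2, 3, 4, 4, 5
  row 6: 1, 1, 2, 2, 3, 4, 5, 5, 6
  row 7: 1, 1, 2, 2, 3, 4, 5, 6, 7
  row 8: 1, 1, 2, 3, 4, 5, 6, 7, 8
  row 9: 1, 2, 3, 4, 5, 6, 7, 8, 9

reading off 1-entries of Δ²R: w = (5, 6, 7, 3, 9, 1, 8, 4, 2).

Rothe diagram D(w) (21 cells), 6 SE-corners (essential conditions):

[(3, 4, 0), (5, 2, 0), (5, 4, 1), (5, 8, 4), (7, 4, 2), (8, 2, 1)]


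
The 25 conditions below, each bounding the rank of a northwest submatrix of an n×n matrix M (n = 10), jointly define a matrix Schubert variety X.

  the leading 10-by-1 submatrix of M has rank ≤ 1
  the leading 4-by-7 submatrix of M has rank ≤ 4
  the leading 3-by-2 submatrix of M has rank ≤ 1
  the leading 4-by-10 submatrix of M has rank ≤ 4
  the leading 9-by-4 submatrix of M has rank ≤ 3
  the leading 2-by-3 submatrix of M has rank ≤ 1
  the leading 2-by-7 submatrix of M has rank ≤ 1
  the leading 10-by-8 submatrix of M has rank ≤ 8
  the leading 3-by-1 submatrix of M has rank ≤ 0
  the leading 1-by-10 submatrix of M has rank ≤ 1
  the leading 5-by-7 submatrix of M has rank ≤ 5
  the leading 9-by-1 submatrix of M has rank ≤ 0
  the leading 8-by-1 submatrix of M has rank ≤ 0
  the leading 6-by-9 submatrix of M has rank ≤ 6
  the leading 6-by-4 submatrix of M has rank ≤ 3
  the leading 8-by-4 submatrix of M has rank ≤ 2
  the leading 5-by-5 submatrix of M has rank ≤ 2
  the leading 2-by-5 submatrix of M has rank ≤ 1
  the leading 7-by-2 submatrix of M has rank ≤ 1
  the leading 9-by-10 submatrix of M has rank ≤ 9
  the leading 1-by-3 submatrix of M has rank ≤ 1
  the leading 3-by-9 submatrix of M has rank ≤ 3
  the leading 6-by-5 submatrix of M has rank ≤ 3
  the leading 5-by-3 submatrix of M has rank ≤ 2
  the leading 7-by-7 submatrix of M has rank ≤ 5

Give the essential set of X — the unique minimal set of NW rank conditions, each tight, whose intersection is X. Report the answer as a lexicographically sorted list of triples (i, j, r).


Propagating the 25 rank bounds to every northwest block:

  row 1: 0, 1, 1, 1, 1, 1, 1, 1, 1, 1
  row 2: 0, 1, 1, 1, 1, 1, 1, 2, 2, 2
  row 3: 0, 1, 2, 2, 2, 2, 2, 3, 3, 3
  row 4: 0, 1, 2, 2, 2, 3, 3, 4, 4, 4
  row 5: 0, 1, 2, 2, 2, 3, 4, 5, 5, 5
  row 6: 0, 1, 2, 2, 3, 4, 5, 6, 6, 6
  row 7: 0, 1, 2, 2, 3, 4, 5, 6, 7, 7
  row 8: 0, 1, 2, 2, 3, 4, 5, 6, 7, 8
  row 9: 0, 1, 2, 3, 4, 5, 6, 7, 8, 9
  row 10: 1, 2, 3, 4, 5, 6, 7, 8, 9, 10

reading off 1-entries of Δ²R: w = (2, 8, 3, 6, 7, 5, 9, 10, 4, 1).

4 SE-corners of the 21-cell Rothe diagram give Ess(w):

[(2, 7, 1), (5, 5, 2), (8, 4, 2), (9, 1, 0)]


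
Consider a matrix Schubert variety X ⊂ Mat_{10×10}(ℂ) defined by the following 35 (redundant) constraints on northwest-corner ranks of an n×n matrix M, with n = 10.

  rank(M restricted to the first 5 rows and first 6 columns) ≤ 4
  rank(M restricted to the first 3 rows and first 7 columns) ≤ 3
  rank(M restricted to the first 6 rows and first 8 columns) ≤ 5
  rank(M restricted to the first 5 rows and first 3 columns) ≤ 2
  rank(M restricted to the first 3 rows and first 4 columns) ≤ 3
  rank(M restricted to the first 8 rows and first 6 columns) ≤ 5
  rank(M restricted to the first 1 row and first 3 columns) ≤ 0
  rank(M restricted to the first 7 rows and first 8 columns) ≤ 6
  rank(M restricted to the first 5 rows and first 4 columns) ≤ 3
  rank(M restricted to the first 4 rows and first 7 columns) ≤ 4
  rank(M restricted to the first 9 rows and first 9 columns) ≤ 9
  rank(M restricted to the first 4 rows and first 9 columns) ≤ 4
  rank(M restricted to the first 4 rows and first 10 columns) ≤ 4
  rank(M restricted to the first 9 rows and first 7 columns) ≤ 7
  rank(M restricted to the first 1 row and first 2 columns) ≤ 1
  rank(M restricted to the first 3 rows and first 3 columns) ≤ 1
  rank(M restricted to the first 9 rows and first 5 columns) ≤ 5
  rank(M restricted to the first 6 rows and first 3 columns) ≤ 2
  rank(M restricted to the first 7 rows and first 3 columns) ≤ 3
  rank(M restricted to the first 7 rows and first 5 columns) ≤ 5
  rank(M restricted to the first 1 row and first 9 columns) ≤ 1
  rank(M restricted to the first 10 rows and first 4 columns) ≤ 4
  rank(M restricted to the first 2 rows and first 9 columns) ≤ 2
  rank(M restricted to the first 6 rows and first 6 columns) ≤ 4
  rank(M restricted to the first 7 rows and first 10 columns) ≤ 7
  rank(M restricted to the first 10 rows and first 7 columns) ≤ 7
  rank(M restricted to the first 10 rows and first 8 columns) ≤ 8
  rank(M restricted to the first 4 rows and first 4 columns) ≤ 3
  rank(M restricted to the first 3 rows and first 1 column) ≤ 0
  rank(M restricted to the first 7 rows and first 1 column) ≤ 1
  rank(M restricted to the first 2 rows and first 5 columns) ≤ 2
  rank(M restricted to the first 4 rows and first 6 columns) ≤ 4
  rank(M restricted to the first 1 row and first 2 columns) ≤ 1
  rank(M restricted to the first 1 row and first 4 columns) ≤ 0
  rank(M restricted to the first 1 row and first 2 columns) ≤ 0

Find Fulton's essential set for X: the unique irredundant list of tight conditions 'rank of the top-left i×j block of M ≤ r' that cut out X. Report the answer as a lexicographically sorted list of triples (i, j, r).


The tightest implied rank at each (i,j), from the 35 conditions:

  row 1: 0 | 0 | 0 | 0 | 1 | 1 | 1 | 1 | 1 | 1
  row 2: 0 | 1 | 1 | 1 | 2 | 2 | 2 | 2 | 2 | 2
  row 3: 0 | 1 | 1 | 2 | 3 | 3 | 3 | 3 | 3 | 3
  row 4: 1 | 2 | 2 | 3 | 4 | 4 | 4 | 4 | 4 | 4
  row 5: 1 | 2 | 2 | 3 | 4 | 4 | 5 | 5 | 5 | 5
  row 6: 1 | 2 | 2 | 3 | 4 | 4 | 5 | 5 | 6 | 6
  row 7: 1 | 2 | 3 | 4 | 5 | 5 | 6 | 6 | 7 | 7
  row 8: 1 | 2 | 3 | 4 | 5 | 5 | 6 | 7 | 8 | 8
  row 9: 1 | 2 | 3 | 4 | 5 | 6 | 7 | 8 | 9 | 9
  row 10: 1 | 2 | 3 | 4 | 5 | 6 | 7 | 8 | 9 | 10

hence w(1..10) = (5, 2, 4, 1, 7, 9, 3, 8, 6, 10).

|D(w)|=13, |Ess(w)|=7:

[(1, 4, 0), (3, 1, 0), (3, 3, 1), (6, 3, 2), (6, 6, 4), (6, 8, 5), (8, 6, 5)]


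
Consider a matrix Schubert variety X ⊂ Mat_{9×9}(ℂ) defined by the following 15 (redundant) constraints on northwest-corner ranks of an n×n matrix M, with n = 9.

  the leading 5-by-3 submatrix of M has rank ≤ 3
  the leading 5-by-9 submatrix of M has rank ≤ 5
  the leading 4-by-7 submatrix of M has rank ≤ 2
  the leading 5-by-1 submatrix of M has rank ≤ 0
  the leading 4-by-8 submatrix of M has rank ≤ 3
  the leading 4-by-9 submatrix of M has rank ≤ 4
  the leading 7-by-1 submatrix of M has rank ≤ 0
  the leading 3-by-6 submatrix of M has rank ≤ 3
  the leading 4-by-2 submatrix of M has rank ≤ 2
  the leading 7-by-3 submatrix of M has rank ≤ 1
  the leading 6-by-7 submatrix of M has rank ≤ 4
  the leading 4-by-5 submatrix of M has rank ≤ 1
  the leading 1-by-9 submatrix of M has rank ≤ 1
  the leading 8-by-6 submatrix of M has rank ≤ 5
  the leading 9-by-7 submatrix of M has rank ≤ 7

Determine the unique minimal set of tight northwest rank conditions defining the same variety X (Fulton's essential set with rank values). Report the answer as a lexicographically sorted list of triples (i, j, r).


Computing R[i][j] = min implied NW-rank bound (n=9, 15 conditions):

  i=1: 0  1  1  1  1  1  1  1  1
  i=2: 0  1  1  1  1  2  2  2  2
  i=3: 0  1  1  1  1  2  2  3  3
  i=4: 0  1  1  1  1  2  2  3  4
  i=5: 0  1  1  2  2  3  3  4  5
  i=6: 0  1  1  2  3  4  4  5  6
  i=7: 0  1  1  2  3  4  5  6  7
  i=8: 1  2  2  3  4  5  6  7  8
  i=9: 1  2  3  4  5  6  7  8  9

second differences of R give the permutation w = (2, 6, 8, 9, 4, 5, 7, 1, 3).

4 SE-corners of the 21-cell Rothe diagram give Ess(w):

[(4, 5, 1), (4, 7, 2), (7, 1, 0), (7, 3, 1)]


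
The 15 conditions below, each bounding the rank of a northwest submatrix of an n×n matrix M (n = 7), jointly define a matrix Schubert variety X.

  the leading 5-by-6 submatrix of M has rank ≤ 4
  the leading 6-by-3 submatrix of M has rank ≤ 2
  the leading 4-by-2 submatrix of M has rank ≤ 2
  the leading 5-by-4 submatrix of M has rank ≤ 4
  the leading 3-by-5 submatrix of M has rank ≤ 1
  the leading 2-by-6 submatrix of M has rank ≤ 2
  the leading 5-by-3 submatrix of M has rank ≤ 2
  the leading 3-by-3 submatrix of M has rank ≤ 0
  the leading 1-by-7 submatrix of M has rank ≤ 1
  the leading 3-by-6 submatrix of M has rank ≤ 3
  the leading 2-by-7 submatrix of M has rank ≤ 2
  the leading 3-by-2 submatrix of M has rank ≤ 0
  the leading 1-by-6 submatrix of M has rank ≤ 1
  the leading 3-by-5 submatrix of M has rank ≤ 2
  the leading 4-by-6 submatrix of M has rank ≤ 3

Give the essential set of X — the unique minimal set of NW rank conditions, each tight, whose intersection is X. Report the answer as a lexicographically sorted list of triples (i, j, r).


The tightest implied rank at each (i,j), from the 15 conditions:

  0, 0, 0, 1, 1, 1, 1
  0, 0, 0, 1, 1, 2, 2
  0, 0, 0, 1, 1, 2, 3
  1, 1, 1, 2, 2, 3, 4
  1, 2, 2, 3, 3, 4, 5
  1, 2, 2, 3, 4, 5, 6
  1, 2, 3, 4, 5, 6, 7

giving w = (4, 6, 7, 1, 2, 5, 3) via Δ²R.

Rothe diagram D(w) (12 cells), 3 SE-corners (essential conditions):

[(3, 3, 0), (3, 5, 1), (6, 3, 2)]


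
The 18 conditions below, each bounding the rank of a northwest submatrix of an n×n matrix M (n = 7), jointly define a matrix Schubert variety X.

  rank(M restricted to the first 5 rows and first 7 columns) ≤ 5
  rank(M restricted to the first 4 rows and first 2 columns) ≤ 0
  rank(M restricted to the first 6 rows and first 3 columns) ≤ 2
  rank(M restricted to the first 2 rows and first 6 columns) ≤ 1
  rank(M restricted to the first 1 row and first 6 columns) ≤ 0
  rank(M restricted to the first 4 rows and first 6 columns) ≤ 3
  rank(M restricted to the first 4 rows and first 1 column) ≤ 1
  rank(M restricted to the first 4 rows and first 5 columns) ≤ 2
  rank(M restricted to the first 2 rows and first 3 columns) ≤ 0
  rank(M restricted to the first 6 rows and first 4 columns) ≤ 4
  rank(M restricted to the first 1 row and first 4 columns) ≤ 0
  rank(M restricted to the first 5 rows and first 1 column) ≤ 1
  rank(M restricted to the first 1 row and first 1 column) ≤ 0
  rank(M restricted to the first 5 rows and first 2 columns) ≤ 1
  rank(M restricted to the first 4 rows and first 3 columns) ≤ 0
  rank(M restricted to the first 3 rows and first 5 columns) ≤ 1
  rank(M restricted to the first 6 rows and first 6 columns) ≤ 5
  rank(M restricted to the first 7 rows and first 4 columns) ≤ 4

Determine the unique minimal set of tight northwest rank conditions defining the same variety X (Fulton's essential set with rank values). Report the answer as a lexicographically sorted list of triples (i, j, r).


Recovering R(i,j) via the rank-extension bound from the 18 conditions:

  R[1]: 0 | 0 | 0 | 0 | 0 | 0 | 1
  R[2]: 0 | 0 | 0 | 1 | 1 | 1 | 2
  R[3]: 0 | 0 | 0 | 1 | 1 | 2 | 3
  R[4]: 0 | 0 | 0 | 1 | 2 | 3 | 4
  R[5]: 1 | 1 | 1 | 2 | 3 | 4 | 5
  R[6]: 1 | 2 | 2 | 3 | 4 | 5 | 6
  R[7]: 1 | 2 | 3 | 4 | 5 | 6 | 7

second differences of R give the permutation w = (7, 4, 6, 5, 1, 2, 3).

D(w) has 16 cells with 3 SE-corners; essential set:

[(1, 6, 0), (3, 5, 1), (4, 3, 0)]


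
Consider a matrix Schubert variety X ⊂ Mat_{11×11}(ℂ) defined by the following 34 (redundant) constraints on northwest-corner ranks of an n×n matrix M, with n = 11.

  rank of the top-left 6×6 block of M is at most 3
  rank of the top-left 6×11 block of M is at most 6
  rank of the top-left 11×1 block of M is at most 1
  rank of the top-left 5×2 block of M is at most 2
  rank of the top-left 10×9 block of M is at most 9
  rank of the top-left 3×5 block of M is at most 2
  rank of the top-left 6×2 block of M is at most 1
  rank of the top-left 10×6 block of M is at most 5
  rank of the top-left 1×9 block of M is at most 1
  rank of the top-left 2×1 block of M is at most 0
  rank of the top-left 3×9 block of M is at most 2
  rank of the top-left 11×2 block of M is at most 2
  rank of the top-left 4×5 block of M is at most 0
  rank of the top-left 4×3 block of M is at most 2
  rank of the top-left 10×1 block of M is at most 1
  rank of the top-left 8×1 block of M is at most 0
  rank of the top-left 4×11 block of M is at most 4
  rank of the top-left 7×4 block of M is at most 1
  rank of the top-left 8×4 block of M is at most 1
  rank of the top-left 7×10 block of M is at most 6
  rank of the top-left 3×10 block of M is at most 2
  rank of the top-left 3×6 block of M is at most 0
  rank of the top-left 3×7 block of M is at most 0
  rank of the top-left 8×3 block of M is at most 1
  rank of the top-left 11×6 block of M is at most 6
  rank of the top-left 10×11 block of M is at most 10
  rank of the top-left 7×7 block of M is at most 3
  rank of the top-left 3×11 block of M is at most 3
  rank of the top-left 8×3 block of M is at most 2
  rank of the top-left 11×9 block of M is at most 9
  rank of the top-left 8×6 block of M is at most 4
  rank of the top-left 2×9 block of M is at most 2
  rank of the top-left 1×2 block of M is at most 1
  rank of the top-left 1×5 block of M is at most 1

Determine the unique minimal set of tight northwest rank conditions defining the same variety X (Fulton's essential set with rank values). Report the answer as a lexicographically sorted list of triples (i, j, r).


Rank table r_w(11×11) implied by the 34 constraints:

  i=1: 0 | 0 | 0 | 0 | 0 | 0 | 0 | 1 | 1 | 1 | 1
  i=2: 0 | 0 | 0 | 0 | 0 | 0 | 0 | 1 | 2 | 2 | 2
  i=3: 0 | 0 | 0 | 0 | 0 | 0 | 0 | 1 | 2 | 2 | 3
  i=4: 0 | 0 | 0 | 0 | 0 | 1 | 1 | 2 | 3 | 3 | 4
  i=5: 0 | 1 | 1 | 1 | 1 | 2 | 2 | 3 | 4 | 4 | 5
  i=6: 0 | 1 | 1 | 1 | 2 | 3 | 3 | 4 | 5 | 5 | 6
  i=7: 0 | 1 | 1 | 1 | 2 | 3 | 3 | 4 | 5 | 6 | 7
  i=8: 0 | 1 | 1 | 1 | 2 | 3 | 4 | 5 | 6 | 7 | 8
  i=9: 1 | 2 | 2 | 2 | 3 | 4 | 5 | 6 | 7 | 8 | 9
  i=10: 1 | 2 | 3 | 3 | 4 | 5 | 6 | 7 | 8 | 9 | 10
  i=11: 1 | 2 | 3 | 4 | 5 | 6 | 7 | 8 | 9 | 10 | 11

reading off 1-entries of Δ²R: w = (8, 9, 11, 6, 2, 5, 10, 7, 1, 3, 4).

Fulton essential set (6 of the 38 Rothe cells):

[(3, 7, 0), (3, 10, 2), (4, 5, 0), (7, 7, 3), (8, 1, 0), (8, 4, 1)]
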